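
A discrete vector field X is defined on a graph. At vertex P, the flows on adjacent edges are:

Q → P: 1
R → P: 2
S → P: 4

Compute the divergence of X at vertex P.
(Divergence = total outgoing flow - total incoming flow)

Divergence = sum of outgoing flows = (-1) + (-2) + (-4) = -7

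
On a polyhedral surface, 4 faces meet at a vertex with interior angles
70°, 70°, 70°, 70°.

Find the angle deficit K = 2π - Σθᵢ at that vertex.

Sum of angles = 280°. K = 360° - 280° = 80°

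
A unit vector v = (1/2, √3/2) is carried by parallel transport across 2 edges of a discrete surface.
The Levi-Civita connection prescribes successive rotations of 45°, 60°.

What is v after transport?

Total rotation: 45° + 60° = 105°. Final vector: (-0.9659, 0.2588)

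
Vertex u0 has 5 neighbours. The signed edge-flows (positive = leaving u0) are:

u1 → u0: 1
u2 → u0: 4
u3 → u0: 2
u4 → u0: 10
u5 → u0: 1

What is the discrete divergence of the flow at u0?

Divergence = sum of outgoing flows = (-1) + (-4) + (-2) + (-10) + (-1) = -18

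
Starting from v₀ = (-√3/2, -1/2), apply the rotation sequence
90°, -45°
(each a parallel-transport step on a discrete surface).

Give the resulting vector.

Total rotation: 90° + (-45°) = 45°. Final vector: (-0.2588, -0.9659)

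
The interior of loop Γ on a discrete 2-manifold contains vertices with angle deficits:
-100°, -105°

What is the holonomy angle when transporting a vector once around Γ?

Holonomy = total enclosed curvature = (-100°) + (-105°) = -205°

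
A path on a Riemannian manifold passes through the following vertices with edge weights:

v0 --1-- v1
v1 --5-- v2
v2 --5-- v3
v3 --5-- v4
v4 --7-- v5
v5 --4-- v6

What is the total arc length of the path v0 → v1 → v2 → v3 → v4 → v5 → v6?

Arc length = 1 + 5 + 5 + 5 + 7 + 4 = 27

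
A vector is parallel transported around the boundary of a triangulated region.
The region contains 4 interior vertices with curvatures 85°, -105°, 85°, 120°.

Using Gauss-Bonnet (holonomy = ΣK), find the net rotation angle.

Holonomy = total enclosed curvature = 85° + (-105°) + 85° + 120° = 185°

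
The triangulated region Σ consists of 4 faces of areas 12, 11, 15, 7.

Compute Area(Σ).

12 + 11 + 15 + 7 = 45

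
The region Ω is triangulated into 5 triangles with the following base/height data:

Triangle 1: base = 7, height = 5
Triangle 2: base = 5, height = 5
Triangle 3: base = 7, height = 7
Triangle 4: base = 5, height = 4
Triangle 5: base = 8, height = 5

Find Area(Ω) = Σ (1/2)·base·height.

(1/2)×7×5 + (1/2)×5×5 + (1/2)×7×7 + (1/2)×5×4 + (1/2)×8×5 = 84.5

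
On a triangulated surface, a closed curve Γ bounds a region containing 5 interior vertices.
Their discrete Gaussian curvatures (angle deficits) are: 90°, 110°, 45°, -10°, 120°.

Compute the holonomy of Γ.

Holonomy = total enclosed curvature = 90° + 110° + 45° + (-10°) + 120° = 355°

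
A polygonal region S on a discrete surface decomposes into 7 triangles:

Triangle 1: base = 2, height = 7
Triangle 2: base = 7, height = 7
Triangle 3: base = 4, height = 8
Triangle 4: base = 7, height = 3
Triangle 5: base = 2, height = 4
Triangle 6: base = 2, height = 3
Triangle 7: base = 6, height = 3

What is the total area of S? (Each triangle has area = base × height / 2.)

(1/2)×2×7 + (1/2)×7×7 + (1/2)×4×8 + (1/2)×7×3 + (1/2)×2×4 + (1/2)×2×3 + (1/2)×6×3 = 74.0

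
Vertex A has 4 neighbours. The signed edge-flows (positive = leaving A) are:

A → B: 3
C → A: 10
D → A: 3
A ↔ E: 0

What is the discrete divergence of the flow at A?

Divergence = sum of outgoing flows = 3 + (-10) + (-3) + 0 = -10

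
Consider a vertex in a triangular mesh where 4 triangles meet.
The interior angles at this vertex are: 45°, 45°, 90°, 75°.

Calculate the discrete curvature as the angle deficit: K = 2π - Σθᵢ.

Sum of angles = 255°. K = 360° - 255° = 105° = 7π/12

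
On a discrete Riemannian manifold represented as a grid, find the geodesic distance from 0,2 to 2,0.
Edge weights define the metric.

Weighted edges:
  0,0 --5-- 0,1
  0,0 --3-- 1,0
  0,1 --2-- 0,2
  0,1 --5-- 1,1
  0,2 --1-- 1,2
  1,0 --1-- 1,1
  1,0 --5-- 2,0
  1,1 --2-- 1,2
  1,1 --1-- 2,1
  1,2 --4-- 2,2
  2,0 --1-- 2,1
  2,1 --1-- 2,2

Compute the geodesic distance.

Shortest path: 0,2 → 1,2 → 1,1 → 2,1 → 2,0, total weight = 5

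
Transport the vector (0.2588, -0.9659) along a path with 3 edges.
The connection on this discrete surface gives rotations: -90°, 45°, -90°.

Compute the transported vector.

Total rotation: (-90°) + 45° + (-90°) = -135°. Final vector: (-0.8660, 0.5000)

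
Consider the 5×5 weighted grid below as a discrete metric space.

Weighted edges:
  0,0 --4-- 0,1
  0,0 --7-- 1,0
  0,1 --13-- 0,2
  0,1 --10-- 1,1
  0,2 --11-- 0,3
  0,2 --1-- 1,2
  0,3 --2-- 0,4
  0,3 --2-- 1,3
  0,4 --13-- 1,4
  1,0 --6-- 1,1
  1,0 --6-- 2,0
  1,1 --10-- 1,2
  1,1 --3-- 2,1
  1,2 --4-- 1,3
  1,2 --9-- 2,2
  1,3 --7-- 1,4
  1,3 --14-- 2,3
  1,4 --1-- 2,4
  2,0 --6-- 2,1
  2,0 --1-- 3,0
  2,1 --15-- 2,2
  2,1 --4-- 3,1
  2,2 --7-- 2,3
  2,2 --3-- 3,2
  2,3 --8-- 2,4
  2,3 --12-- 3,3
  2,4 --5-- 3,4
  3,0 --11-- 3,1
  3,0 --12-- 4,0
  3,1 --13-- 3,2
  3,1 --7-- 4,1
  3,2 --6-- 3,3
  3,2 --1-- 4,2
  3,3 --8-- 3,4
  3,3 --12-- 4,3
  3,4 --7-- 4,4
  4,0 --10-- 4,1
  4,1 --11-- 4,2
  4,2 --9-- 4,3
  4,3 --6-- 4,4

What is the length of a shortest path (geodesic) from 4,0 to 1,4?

Shortest path: 4,0 → 4,1 → 4,2 → 3,2 → 2,2 → 2,3 → 2,4 → 1,4, total weight = 41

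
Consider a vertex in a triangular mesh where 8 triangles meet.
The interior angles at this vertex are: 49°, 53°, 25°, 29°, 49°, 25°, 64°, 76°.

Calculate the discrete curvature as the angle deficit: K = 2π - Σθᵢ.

Sum of angles = 370°. K = 360° - 370° = -10° = -π/18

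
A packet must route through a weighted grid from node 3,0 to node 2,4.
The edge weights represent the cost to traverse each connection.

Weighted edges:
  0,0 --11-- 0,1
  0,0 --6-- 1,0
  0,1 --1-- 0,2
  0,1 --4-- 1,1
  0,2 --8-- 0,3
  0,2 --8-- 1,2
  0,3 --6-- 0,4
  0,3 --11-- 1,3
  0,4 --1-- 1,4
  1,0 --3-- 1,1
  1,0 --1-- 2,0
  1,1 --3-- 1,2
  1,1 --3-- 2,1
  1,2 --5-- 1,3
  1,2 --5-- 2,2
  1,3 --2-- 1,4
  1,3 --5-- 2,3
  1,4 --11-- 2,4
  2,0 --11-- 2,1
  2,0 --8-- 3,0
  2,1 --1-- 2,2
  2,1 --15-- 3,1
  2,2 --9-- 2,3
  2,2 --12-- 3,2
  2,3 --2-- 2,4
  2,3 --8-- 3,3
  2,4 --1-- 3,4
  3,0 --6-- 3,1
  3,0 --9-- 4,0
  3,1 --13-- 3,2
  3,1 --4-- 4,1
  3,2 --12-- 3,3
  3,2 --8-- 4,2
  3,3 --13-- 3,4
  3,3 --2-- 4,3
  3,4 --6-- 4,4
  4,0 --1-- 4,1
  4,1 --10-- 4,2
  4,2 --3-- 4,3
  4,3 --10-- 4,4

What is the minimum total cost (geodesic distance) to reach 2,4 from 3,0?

Shortest path: 3,0 → 2,0 → 1,0 → 1,1 → 2,1 → 2,2 → 2,3 → 2,4, total weight = 27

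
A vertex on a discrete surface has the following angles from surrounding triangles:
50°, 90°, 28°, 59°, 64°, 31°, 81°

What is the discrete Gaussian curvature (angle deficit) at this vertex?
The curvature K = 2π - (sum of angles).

Sum of angles = 403°. K = 360° - 403° = -43° = -43π/180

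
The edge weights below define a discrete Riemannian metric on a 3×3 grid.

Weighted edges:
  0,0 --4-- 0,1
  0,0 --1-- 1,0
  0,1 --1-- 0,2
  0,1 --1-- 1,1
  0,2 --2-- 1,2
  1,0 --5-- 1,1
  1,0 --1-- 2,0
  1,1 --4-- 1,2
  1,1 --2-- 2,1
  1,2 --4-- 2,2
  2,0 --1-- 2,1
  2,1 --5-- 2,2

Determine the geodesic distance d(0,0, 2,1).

Shortest path: 0,0 → 1,0 → 2,0 → 2,1, total weight = 3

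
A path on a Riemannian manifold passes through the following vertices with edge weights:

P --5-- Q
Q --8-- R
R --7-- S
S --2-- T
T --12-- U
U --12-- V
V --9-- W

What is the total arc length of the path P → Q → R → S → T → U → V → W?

Arc length = 5 + 8 + 7 + 2 + 12 + 12 + 9 = 55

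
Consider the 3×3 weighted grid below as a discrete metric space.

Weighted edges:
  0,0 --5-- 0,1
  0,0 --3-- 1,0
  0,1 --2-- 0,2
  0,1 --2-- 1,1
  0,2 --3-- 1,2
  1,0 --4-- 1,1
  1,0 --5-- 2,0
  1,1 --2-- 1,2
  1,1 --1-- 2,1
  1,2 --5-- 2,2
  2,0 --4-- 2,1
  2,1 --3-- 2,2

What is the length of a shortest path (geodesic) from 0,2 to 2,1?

Shortest path: 0,2 → 0,1 → 1,1 → 2,1, total weight = 5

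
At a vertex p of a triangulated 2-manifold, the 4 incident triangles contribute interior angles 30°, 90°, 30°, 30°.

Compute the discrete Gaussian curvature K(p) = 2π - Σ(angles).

Sum of angles = 180°. K = 360° - 180° = 180°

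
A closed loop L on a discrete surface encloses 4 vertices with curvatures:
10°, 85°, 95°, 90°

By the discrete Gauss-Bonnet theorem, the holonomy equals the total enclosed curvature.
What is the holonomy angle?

Holonomy = total enclosed curvature = 10° + 85° + 95° + 90° = 280°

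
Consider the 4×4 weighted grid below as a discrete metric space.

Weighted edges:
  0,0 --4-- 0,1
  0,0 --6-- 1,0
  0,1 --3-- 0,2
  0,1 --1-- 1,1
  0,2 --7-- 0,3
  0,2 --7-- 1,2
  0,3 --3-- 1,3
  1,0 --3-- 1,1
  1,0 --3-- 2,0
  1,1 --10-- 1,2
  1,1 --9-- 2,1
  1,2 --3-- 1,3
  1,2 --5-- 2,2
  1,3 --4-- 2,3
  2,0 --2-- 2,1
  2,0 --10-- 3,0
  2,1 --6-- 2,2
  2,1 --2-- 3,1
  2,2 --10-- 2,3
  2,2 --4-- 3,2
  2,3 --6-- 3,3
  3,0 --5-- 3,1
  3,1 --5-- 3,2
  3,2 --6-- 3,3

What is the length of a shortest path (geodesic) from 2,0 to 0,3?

Shortest path: 2,0 → 1,0 → 1,1 → 0,1 → 0,2 → 0,3, total weight = 17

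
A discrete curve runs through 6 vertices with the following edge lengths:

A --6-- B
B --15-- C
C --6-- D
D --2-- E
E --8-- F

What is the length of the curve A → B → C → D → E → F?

Arc length = 6 + 15 + 6 + 2 + 8 = 37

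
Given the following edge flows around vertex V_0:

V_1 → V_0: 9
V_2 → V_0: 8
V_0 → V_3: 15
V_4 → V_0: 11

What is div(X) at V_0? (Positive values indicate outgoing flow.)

Divergence = sum of outgoing flows = (-9) + (-8) + 15 + (-11) = -13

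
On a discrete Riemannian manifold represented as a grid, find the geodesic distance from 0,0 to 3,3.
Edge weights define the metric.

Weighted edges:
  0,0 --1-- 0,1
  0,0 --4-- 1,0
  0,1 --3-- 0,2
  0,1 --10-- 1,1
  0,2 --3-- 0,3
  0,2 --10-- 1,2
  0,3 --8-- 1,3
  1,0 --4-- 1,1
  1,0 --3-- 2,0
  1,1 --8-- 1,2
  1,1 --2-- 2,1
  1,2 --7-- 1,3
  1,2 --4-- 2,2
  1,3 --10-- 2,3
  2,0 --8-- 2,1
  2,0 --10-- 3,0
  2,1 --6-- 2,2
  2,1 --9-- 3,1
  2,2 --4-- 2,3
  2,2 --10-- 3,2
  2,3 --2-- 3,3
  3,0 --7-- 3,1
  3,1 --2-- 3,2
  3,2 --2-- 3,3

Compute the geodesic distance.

Shortest path: 0,0 → 1,0 → 1,1 → 2,1 → 2,2 → 2,3 → 3,3, total weight = 22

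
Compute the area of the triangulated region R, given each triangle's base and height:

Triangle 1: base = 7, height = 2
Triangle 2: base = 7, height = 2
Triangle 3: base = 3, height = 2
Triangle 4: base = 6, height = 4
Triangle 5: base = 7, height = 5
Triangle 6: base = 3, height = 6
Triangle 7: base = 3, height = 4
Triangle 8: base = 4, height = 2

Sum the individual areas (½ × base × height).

(1/2)×7×2 + (1/2)×7×2 + (1/2)×3×2 + (1/2)×6×4 + (1/2)×7×5 + (1/2)×3×6 + (1/2)×3×4 + (1/2)×4×2 = 65.5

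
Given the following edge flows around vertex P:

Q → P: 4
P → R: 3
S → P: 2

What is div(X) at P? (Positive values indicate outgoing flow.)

Divergence = sum of outgoing flows = (-4) + 3 + (-2) = -3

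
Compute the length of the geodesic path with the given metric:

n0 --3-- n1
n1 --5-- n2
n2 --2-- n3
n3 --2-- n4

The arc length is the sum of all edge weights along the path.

Arc length = 3 + 5 + 2 + 2 = 12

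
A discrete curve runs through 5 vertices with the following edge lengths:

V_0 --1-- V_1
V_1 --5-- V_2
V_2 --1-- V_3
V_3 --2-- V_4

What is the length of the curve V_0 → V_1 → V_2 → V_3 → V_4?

Arc length = 1 + 5 + 1 + 2 = 9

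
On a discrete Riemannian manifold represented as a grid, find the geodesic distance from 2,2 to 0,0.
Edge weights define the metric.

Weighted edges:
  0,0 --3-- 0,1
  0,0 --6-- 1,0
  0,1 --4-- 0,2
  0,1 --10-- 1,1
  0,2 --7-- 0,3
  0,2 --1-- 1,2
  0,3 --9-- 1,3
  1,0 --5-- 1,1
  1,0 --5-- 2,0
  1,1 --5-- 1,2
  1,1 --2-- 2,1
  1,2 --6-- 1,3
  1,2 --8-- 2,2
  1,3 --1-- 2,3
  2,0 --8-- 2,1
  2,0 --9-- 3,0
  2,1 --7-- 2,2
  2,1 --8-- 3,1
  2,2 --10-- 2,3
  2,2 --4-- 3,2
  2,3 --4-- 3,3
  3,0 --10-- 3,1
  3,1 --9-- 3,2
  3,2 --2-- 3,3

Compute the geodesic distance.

Shortest path: 2,2 → 1,2 → 0,2 → 0,1 → 0,0, total weight = 16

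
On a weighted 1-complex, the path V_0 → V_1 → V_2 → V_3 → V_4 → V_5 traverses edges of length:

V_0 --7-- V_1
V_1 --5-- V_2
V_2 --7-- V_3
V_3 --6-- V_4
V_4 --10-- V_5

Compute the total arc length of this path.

Arc length = 7 + 5 + 7 + 6 + 10 = 35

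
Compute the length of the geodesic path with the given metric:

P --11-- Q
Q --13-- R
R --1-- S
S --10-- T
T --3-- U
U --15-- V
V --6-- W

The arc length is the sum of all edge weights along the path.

Arc length = 11 + 13 + 1 + 10 + 3 + 15 + 6 = 59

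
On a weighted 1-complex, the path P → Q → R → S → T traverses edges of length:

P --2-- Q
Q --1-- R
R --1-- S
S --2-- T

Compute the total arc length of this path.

Arc length = 2 + 1 + 1 + 2 = 6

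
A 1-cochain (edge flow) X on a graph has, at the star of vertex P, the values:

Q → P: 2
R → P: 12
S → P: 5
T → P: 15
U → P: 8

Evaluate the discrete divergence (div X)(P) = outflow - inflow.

Divergence = sum of outgoing flows = (-2) + (-12) + (-5) + (-15) + (-8) = -42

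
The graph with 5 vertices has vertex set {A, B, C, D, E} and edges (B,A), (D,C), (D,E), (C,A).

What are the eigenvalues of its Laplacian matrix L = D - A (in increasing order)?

Degrees: deg(A) = 2, deg(B) = 1, deg(C) = 2, deg(D) = 2, deg(E) = 1.
L = D − A with rows/columns ordered (A, B, C, D, E):
  [ 2, -1, -1,  0,  0]
  [-1,  1,  0,  0,  0]
  [-1,  0,  2, -1,  0]
  [ 0,  0, -1,  2, -1]
  [ 0,  0,  0, -1,  1]
Characteristic polynomial: det(λI − L) = λ(λ² − 3λ + 1)(λ² − 5λ + 5).
Roots: λ = 0; (λ² − 3λ + 1) = 0 ⇒ λ = (3 ± √5)/2 ≈ 0.382, 2.618; (λ² − 5λ + 5) = 0 ⇒ λ = (5 ± √5)/2 ≈ 1.382, 3.618.
(Check: the roots sum (with multiplicity) to 8, matching trace L = Σdeg = 2·4 = 8.)
Laplacian eigenvalues (increasing order): [0.0, 0.382, 1.382, 2.618, 3.618]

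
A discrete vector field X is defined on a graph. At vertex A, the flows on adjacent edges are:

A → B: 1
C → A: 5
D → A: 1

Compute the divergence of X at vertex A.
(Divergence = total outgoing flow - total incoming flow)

Divergence = sum of outgoing flows = 1 + (-5) + (-1) = -5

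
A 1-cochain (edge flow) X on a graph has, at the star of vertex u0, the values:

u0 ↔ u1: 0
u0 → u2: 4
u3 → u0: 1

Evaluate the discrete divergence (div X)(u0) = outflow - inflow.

Divergence = sum of outgoing flows = 0 + 4 + (-1) = 3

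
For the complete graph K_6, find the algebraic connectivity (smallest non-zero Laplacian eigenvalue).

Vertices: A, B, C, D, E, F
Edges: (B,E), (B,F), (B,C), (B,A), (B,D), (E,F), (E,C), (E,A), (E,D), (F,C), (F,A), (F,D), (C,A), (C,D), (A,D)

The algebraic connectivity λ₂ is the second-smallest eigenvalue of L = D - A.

For the complete graph K_n, L = nI − J (J = all-ones matrix). J has eigenvalues n (once, eigenvector 𝟙) and 0 (multiplicity n−1), so L has eigenvalues 0 (once) and n (multiplicity n−1). Here n = 6: eigenvalue 0 once and 6 with multiplicity 5.
Laplacian eigenvalues: [0.0, 6.0, 6.0, 6.0, 6.0, 6.0]. Algebraic connectivity (smallest non-zero eigenvalue) = 6.0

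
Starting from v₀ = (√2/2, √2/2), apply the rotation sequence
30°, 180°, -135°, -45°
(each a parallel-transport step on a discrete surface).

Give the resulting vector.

Total rotation: 30° + 180° + (-135°) + (-45°) = 30°. Final vector: (0.2588, 0.9659)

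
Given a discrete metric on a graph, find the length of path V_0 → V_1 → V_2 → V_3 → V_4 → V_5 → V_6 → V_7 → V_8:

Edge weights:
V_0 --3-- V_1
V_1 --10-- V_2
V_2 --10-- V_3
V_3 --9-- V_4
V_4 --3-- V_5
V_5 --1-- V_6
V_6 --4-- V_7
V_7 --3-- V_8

Arc length = 3 + 10 + 10 + 9 + 3 + 1 + 4 + 3 = 43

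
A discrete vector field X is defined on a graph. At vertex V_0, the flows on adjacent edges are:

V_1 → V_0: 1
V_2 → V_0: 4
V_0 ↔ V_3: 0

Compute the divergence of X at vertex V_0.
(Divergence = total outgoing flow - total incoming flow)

Divergence = sum of outgoing flows = (-1) + (-4) + 0 = -5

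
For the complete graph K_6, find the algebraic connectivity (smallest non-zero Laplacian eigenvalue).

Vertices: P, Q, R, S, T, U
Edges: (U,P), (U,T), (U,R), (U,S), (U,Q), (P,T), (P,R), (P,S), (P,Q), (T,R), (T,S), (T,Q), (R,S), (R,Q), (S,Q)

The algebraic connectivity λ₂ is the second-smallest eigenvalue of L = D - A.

For the complete graph K_n, L = nI − J (J = all-ones matrix). J has eigenvalues n (once, eigenvector 𝟙) and 0 (multiplicity n−1), so L has eigenvalues 0 (once) and n (multiplicity n−1). Here n = 6: eigenvalue 0 once and 6 with multiplicity 5.
Laplacian eigenvalues: [0.0, 6.0, 6.0, 6.0, 6.0, 6.0]. Algebraic connectivity (smallest non-zero eigenvalue) = 6.0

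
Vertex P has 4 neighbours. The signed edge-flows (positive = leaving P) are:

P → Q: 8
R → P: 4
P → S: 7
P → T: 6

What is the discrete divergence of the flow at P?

Divergence = sum of outgoing flows = 8 + (-4) + 7 + 6 = 17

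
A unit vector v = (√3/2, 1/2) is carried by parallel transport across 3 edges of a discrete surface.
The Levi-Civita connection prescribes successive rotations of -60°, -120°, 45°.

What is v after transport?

Total rotation: (-60°) + (-120°) + 45° = -135°. Final vector: (-0.2588, -0.9659)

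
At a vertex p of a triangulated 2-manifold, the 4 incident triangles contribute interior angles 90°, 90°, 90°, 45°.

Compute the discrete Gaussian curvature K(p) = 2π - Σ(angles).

Sum of angles = 315°. K = 360° - 315° = 45° = π/4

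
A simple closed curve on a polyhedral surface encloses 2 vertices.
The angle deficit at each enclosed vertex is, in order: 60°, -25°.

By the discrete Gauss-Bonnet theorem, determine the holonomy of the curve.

Holonomy = total enclosed curvature = 60° + (-25°) = 35°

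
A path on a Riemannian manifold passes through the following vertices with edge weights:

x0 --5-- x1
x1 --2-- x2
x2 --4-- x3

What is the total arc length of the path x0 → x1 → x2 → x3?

Arc length = 5 + 2 + 4 = 11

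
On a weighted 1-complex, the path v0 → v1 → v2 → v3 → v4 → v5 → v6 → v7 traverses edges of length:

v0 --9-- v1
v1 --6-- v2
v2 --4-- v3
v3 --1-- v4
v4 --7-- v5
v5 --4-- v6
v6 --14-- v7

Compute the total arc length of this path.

Arc length = 9 + 6 + 4 + 1 + 7 + 4 + 14 = 45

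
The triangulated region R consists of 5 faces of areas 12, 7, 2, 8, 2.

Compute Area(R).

12 + 7 + 2 + 8 + 2 = 31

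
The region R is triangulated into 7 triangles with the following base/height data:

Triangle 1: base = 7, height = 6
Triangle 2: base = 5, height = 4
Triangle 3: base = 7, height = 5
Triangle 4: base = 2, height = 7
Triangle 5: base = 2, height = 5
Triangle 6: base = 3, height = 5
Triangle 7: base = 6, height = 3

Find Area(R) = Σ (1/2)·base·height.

(1/2)×7×6 + (1/2)×5×4 + (1/2)×7×5 + (1/2)×2×7 + (1/2)×2×5 + (1/2)×3×5 + (1/2)×6×3 = 77.0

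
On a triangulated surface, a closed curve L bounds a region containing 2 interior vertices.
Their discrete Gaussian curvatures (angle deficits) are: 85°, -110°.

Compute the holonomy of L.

Holonomy = total enclosed curvature = 85° + (-110°) = -25°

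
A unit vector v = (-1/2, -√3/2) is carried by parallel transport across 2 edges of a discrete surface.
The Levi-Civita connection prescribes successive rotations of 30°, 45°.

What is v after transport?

Total rotation: 30° + 45° = 75°. Final vector: (0.7071, -0.7071)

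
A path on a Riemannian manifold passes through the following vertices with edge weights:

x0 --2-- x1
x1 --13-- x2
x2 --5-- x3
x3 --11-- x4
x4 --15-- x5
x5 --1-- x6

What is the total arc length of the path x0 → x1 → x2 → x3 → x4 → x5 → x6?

Arc length = 2 + 13 + 5 + 11 + 15 + 1 = 47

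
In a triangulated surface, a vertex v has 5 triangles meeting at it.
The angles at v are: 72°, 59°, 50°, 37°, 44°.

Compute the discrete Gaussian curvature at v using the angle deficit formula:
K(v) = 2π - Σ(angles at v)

Sum of angles = 262°. K = 360° - 262° = 98° = 49π/90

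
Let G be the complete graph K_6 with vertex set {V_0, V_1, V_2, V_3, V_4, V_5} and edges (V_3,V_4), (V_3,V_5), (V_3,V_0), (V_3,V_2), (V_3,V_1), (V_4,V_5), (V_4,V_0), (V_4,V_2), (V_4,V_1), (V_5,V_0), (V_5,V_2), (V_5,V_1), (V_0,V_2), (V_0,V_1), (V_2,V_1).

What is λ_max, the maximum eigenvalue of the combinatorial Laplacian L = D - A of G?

For the complete graph K_n, L = nI − J (J = all-ones matrix). J has eigenvalues n (once, eigenvector 𝟙) and 0 (multiplicity n−1), so L has eigenvalues 0 (once) and n (multiplicity n−1). Here n = 6: eigenvalue 0 once and 6 with multiplicity 5.
Laplacian eigenvalues: [0.0, 6.0, 6.0, 6.0, 6.0, 6.0]. Largest eigenvalue (spectral radius) = 6.0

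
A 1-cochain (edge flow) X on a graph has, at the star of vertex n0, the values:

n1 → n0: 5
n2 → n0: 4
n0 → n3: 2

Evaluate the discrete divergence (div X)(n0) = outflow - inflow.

Divergence = sum of outgoing flows = (-5) + (-4) + 2 = -7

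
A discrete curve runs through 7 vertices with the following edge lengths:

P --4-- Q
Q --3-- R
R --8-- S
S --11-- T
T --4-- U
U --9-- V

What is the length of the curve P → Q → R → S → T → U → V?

Arc length = 4 + 3 + 8 + 11 + 4 + 9 = 39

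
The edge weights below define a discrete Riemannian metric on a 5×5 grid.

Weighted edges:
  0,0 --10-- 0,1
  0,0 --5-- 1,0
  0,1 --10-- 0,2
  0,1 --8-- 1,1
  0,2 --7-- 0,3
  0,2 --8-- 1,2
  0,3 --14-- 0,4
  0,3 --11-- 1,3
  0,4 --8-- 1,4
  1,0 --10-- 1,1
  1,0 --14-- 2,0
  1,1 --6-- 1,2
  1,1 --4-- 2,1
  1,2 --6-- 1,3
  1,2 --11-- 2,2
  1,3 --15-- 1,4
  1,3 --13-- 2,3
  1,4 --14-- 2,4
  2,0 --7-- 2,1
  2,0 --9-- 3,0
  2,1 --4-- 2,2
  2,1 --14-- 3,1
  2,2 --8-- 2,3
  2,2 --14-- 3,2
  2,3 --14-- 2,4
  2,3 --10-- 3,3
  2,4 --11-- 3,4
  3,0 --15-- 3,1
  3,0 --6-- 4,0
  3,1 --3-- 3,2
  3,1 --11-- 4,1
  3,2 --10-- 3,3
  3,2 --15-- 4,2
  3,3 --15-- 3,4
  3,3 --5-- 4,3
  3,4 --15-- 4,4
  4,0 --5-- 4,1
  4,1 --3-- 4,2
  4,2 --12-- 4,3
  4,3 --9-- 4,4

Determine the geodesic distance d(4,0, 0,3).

Shortest path: 4,0 → 3,0 → 2,0 → 2,1 → 1,1 → 1,2 → 0,2 → 0,3, total weight = 47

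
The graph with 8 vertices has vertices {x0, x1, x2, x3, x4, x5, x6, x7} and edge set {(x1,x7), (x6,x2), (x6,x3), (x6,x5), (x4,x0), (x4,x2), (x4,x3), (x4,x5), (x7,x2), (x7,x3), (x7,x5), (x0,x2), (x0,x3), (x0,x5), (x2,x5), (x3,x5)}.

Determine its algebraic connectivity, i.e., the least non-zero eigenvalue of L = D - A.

Degrees: deg(x0) = 4, deg(x1) = 1, deg(x2) = 5, deg(x3) = 5, deg(x4) = 4, deg(x5) = 6, deg(x6) = 3, deg(x7) = 4.
L = D − A with rows/columns ordered (x0, x1, x2, x3, x4, x5, x6, x7):
  [ 4,  0, -1, -1, -1, -1,  0,  0]
  [ 0,  1,  0,  0,  0,  0,  0, -1]
  [-1,  0,  5,  0, -1, -1, -1, -1]
  [-1,  0,  0,  5, -1, -1, -1, -1]
  [-1,  0, -1, -1,  4, -1,  0,  0]
  [-1,  0, -1, -1, -1,  6, -1, -1]
  [ 0,  0, -1, -1,  0, -1,  3,  0]
  [ 0, -1, -1, -1,  0, -1,  0,  4]
Characteristic polynomial: det(λI − L) = λ(λ² − 8λ + 6)(λ − 3)(λ − 4)(λ − 5)²(λ − 7).
Roots: λ = 0; (λ² − 8λ + 6) = 0 ⇒ λ = 4 ± √10 ≈ 0.8377, 7.1623; (λ − 3) = 0 ⇒ λ = 3; (λ − 4) = 0 ⇒ λ = 4; (λ − 5) = 0 ⇒ λ = 5 (multiplicity 2); (λ − 7) = 0 ⇒ λ = 7.
(Check: the roots sum (with multiplicity) to 32, matching trace L = Σdeg = 2·16 = 32.)
Laplacian eigenvalues: [0.0, 0.8377, 3.0, 4.0, 5.0, 5.0, 7.0, 7.1623]. Algebraic connectivity (smallest non-zero eigenvalue) = 0.8377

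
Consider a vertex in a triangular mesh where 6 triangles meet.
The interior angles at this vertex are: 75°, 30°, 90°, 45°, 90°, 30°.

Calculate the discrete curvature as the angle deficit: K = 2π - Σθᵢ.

Sum of angles = 360°. K = 360° - 360° = 0°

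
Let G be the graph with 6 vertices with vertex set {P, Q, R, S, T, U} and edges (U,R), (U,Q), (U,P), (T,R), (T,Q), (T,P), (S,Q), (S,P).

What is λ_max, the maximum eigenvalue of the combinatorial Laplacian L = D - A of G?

Degrees: deg(P) = 3, deg(Q) = 3, deg(R) = 2, deg(S) = 2, deg(T) = 3, deg(U) = 3.
L = D − A with rows/columns ordered (P, Q, R, S, T, U):
  [ 3,  0,  0, -1, -1, -1]
  [ 0,  3,  0, -1, -1, -1]
  [ 0,  0,  2,  0, -1, -1]
  [-1, -1,  0,  2,  0,  0]
  [-1, -1, -1,  0,  3,  0]
  [-1, -1, -1,  0,  0,  3]
Characteristic polynomial: det(λI − L) = λ(λ² − 7λ + 8)(λ − 3)³.
Roots: λ = 0; (λ² − 7λ + 8) = 0 ⇒ λ = (7 ± √17)/2 ≈ 1.4384, 5.5616; (λ − 3) = 0 ⇒ λ = 3 (multiplicity 3).
(Check: the roots sum (with multiplicity) to 16, matching trace L = Σdeg = 2·8 = 16.)
Laplacian eigenvalues: [0.0, 1.4384, 3.0, 3.0, 3.0, 5.5616]. Largest eigenvalue (spectral radius) = 5.5616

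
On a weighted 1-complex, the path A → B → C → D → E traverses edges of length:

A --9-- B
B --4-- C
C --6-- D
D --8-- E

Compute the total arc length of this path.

Arc length = 9 + 4 + 6 + 8 = 27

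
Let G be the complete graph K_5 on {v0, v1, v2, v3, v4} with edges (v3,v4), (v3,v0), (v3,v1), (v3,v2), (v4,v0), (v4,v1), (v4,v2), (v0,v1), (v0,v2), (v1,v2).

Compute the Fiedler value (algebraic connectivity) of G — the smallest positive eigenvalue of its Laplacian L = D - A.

For the complete graph K_n, L = nI − J (J = all-ones matrix). J has eigenvalues n (once, eigenvector 𝟙) and 0 (multiplicity n−1), so L has eigenvalues 0 (once) and n (multiplicity n−1). Here n = 5: eigenvalue 0 once and 5 with multiplicity 4.
Laplacian eigenvalues: [0.0, 5.0, 5.0, 5.0, 5.0]. Algebraic connectivity (smallest non-zero eigenvalue) = 5.0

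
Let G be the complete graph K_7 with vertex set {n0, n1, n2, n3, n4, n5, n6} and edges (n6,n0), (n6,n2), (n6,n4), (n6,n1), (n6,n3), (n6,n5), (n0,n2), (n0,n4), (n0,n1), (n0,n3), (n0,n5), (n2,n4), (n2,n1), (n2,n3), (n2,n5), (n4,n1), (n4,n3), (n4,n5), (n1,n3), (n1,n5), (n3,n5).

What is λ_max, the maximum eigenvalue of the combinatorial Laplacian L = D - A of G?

For the complete graph K_n, L = nI − J (J = all-ones matrix). J has eigenvalues n (once, eigenvector 𝟙) and 0 (multiplicity n−1), so L has eigenvalues 0 (once) and n (multiplicity n−1). Here n = 7: eigenvalue 0 once and 7 with multiplicity 6.
Laplacian eigenvalues: [0.0, 7.0, 7.0, 7.0, 7.0, 7.0, 7.0]. Largest eigenvalue (spectral radius) = 7.0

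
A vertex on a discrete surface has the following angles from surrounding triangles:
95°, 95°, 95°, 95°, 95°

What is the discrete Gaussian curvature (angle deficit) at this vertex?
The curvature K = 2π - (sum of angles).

Sum of angles = 475°. K = 360° - 475° = -115°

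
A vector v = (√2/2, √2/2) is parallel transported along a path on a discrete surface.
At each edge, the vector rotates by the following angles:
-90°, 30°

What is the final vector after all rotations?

Total rotation: (-90°) + 30° = -60°. Final vector: (0.9659, -0.2588)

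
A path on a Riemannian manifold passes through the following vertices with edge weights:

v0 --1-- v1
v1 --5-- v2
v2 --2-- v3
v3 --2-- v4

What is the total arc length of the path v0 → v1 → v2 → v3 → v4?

Arc length = 1 + 5 + 2 + 2 = 10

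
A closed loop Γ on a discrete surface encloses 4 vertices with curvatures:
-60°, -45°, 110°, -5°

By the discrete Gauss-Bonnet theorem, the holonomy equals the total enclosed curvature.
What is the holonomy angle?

Holonomy = total enclosed curvature = (-60°) + (-45°) + 110° + (-5°) = 0°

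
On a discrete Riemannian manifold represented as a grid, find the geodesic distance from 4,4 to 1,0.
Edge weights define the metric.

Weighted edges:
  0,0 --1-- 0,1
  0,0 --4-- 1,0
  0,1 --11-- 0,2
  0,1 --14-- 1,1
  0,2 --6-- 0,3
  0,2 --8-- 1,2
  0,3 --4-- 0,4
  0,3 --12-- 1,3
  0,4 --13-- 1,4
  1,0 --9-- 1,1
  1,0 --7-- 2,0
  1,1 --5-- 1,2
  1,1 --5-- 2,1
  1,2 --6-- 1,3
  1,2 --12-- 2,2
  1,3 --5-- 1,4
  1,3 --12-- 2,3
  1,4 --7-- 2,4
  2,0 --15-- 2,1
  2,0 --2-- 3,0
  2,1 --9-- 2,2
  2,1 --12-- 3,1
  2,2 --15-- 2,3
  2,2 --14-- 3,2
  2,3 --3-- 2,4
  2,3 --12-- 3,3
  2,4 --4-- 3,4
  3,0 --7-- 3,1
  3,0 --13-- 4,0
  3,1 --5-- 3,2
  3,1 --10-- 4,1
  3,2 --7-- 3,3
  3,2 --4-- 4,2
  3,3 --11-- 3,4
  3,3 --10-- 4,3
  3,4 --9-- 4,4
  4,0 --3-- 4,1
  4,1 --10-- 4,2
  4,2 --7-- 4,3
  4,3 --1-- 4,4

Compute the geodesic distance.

Shortest path: 4,4 → 4,3 → 4,2 → 3,2 → 3,1 → 3,0 → 2,0 → 1,0, total weight = 33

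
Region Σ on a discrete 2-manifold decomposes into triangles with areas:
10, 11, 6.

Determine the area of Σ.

10 + 11 + 6 = 27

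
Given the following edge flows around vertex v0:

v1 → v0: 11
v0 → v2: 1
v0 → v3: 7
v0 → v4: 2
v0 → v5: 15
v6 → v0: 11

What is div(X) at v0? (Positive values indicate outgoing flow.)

Divergence = sum of outgoing flows = (-11) + 1 + 7 + 2 + 15 + (-11) = 3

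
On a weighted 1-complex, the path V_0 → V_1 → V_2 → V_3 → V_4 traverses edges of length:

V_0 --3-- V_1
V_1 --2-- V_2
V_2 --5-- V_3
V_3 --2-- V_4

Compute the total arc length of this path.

Arc length = 3 + 2 + 5 + 2 = 12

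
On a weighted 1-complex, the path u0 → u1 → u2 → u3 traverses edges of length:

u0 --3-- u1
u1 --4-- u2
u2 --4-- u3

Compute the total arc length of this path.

Arc length = 3 + 4 + 4 = 11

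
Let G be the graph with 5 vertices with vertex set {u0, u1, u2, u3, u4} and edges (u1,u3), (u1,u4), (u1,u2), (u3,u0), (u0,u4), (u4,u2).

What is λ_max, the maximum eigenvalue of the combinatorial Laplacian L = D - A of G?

Degrees: deg(u0) = 2, deg(u1) = 3, deg(u2) = 2, deg(u3) = 2, deg(u4) = 3.
L = D − A with rows/columns ordered (u0, u1, u2, u3, u4):
  [ 2,  0,  0, -1, -1]
  [ 0,  3, -1, -1, -1]
  [ 0, -1,  2,  0, -1]
  [-1, -1,  0,  2,  0]
  [-1, -1, -1,  0,  3]
Characteristic polynomial: det(λI − L) = λ(λ² − 5λ + 5)(λ² − 7λ + 11).
Roots: λ = 0; (λ² − 5λ + 5) = 0 ⇒ λ = (5 ± √5)/2 ≈ 1.382, 3.618; (λ² − 7λ + 11) = 0 ⇒ λ = (7 ± √5)/2 ≈ 2.382, 4.618.
(Check: the roots sum (with multiplicity) to 12, matching trace L = Σdeg = 2·6 = 12.)
Laplacian eigenvalues: [0.0, 1.382, 2.382, 3.618, 4.618]. Largest eigenvalue (spectral radius) = 4.618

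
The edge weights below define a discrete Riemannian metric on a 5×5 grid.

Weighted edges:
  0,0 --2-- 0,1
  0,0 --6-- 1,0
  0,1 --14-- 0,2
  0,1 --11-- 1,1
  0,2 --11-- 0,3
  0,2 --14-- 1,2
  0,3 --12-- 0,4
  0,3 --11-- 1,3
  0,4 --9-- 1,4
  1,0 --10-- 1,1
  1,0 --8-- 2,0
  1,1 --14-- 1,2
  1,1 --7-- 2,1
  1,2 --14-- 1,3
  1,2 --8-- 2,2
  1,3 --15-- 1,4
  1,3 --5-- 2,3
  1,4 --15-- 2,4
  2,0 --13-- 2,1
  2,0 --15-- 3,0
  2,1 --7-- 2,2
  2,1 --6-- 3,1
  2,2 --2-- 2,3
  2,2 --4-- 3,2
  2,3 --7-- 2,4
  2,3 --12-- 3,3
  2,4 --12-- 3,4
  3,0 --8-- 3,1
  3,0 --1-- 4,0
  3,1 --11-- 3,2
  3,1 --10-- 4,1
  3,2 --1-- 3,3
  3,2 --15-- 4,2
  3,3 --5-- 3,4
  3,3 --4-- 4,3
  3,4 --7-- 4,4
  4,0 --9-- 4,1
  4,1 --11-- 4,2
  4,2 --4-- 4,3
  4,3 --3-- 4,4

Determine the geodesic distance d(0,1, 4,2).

Shortest path: 0,1 → 1,1 → 2,1 → 2,2 → 3,2 → 3,3 → 4,3 → 4,2, total weight = 38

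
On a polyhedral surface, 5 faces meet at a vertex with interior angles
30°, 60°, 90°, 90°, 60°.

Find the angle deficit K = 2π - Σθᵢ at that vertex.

Sum of angles = 330°. K = 360° - 330° = 30° = π/6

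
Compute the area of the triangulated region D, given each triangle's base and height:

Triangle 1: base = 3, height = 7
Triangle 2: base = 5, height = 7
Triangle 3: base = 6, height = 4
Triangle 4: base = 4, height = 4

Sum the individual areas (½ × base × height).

(1/2)×3×7 + (1/2)×5×7 + (1/2)×6×4 + (1/2)×4×4 = 48.0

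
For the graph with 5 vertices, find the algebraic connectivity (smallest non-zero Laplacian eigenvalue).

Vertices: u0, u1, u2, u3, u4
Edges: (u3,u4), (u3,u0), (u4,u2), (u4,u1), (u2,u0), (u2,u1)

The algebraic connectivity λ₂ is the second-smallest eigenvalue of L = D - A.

Degrees: deg(u0) = 2, deg(u1) = 2, deg(u2) = 3, deg(u3) = 2, deg(u4) = 3.
L = D − A with rows/columns ordered (u0, u1, u2, u3, u4):
  [ 2,  0, -1, -1,  0]
  [ 0,  2, -1,  0, -1]
  [-1, -1,  3,  0, -1]
  [-1,  0,  0,  2, -1]
  [ 0, -1, -1, -1,  3]
Characteristic polynomial: det(λI − L) = λ(λ² − 5λ + 5)(λ² − 7λ + 11).
Roots: λ = 0; (λ² − 5λ + 5) = 0 ⇒ λ = (5 ± √5)/2 ≈ 1.382, 3.618; (λ² − 7λ + 11) = 0 ⇒ λ = (7 ± √5)/2 ≈ 2.382, 4.618.
(Check: the roots sum (with multiplicity) to 12, matching trace L = Σdeg = 2·6 = 12.)
Laplacian eigenvalues: [0.0, 1.382, 2.382, 3.618, 4.618]. Algebraic connectivity (smallest non-zero eigenvalue) = 1.382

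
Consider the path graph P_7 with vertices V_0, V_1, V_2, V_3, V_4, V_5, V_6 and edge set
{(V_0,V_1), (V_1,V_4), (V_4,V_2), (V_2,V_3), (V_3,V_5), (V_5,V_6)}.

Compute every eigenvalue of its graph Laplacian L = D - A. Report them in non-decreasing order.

The path graph P_n has Laplacian eigenvalues λ_k = 2 − 2cos(kπ/n), k = 0, 1, …, n−1. Here n = 7:
k=0: 2 − 2cos(0) = 0.0; k=1: 2 − 2cos(π/7) = 0.1981; k=2: 2 − 2cos(2π/7) = 0.753; k=3: 2 − 2cos(3π/7) = 1.555; k=4: 2 − 2cos(4π/7) = 2.445; k=5: 2 − 2cos(5π/7) = 3.247; k=6: 2 − 2cos(6π/7) = 3.8019.
Laplacian eigenvalues (increasing order): [0.0, 0.1981, 0.753, 1.555, 2.445, 3.247, 3.8019]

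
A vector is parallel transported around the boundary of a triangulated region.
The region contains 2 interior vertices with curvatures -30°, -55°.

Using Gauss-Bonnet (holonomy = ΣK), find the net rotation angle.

Holonomy = total enclosed curvature = (-30°) + (-55°) = -85°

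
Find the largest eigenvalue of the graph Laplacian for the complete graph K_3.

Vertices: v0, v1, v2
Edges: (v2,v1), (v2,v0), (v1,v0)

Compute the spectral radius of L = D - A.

For the complete graph K_n, L = nI − J (J = all-ones matrix). J has eigenvalues n (once, eigenvector 𝟙) and 0 (multiplicity n−1), so L has eigenvalues 0 (once) and n (multiplicity n−1). Here n = 3: eigenvalue 0 once and 3 with multiplicity 2.
Laplacian eigenvalues: [0.0, 3.0, 3.0]. Largest eigenvalue (spectral radius) = 3.0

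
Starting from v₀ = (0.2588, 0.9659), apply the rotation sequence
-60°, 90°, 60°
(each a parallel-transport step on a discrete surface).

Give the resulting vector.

Total rotation: (-60°) + 90° + 60° = 90°. Final vector: (-0.9659, 0.2588)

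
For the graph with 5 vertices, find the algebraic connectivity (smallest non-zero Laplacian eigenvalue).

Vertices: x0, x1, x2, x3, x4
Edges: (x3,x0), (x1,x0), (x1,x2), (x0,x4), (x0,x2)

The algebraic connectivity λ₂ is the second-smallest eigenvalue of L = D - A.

Degrees: deg(x0) = 4, deg(x1) = 2, deg(x2) = 2, deg(x3) = 1, deg(x4) = 1.
L = D − A with rows/columns ordered (x0, x1, x2, x3, x4):
  [ 4, -1, -1, -1, -1]
  [-1,  2, -1,  0,  0]
  [-1, -1,  2,  0,  0]
  [-1,  0,  0,  1,  0]
  [-1,  0,  0,  0,  1]
Characteristic polynomial: det(λI − L) = λ(λ − 1)²(λ − 3)(λ − 5).
Roots: λ = 0; (λ − 1) = 0 ⇒ λ = 1 (multiplicity 2); (λ − 3) = 0 ⇒ λ = 3; (λ − 5) = 0 ⇒ λ = 5.
(Check: the roots sum (with multiplicity) to 10, matching trace L = Σdeg = 2·5 = 10.)
Laplacian eigenvalues: [0.0, 1.0, 1.0, 3.0, 5.0]. Algebraic connectivity (smallest non-zero eigenvalue) = 1.0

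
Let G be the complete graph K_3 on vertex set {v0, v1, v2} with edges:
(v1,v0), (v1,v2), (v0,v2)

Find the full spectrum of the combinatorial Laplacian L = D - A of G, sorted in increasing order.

For the complete graph K_n, L = nI − J (J = all-ones matrix). J has eigenvalues n (once, eigenvector 𝟙) and 0 (multiplicity n−1), so L has eigenvalues 0 (once) and n (multiplicity n−1). Here n = 3: eigenvalue 0 once and 3 with multiplicity 2.
Laplacian eigenvalues (increasing order): [0.0, 3.0, 3.0]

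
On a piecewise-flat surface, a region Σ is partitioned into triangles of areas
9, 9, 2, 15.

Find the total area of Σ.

9 + 9 + 2 + 15 = 35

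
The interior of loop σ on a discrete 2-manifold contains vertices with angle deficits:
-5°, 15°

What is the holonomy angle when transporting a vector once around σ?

Holonomy = total enclosed curvature = (-5°) + 15° = 10°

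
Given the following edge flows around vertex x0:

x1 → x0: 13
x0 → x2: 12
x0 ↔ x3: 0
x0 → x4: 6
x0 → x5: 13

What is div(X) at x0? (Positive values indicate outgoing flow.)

Divergence = sum of outgoing flows = (-13) + 12 + 0 + 6 + 13 = 18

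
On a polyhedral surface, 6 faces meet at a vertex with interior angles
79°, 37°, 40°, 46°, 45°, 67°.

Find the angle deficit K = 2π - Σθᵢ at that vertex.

Sum of angles = 314°. K = 360° - 314° = 46° = 23π/90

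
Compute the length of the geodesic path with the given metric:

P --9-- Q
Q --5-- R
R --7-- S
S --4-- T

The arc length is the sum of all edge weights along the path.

Arc length = 9 + 5 + 7 + 4 = 25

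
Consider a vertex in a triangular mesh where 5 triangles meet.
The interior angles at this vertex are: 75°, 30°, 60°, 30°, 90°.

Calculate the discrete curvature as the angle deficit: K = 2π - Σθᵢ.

Sum of angles = 285°. K = 360° - 285° = 75° = 5π/12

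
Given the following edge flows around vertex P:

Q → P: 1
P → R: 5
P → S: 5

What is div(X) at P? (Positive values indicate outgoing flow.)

Divergence = sum of outgoing flows = (-1) + 5 + 5 = 9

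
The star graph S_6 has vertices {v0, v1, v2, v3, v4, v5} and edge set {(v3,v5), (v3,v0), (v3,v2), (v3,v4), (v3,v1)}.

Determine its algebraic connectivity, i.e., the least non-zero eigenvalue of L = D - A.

The star S_6 is the complete bipartite graph K_{1,5} (one hub of degree 5, 5 leaves of degree 1). The Laplacian spectrum of K_{p,q} is 0, p (multiplicity q−1), q (multiplicity p−1), p+q. With p = 1, q = 5: 0 once, 1 with multiplicity 4, and 6 once. (Check: trace L = sum of degrees = 10 = 4·1 + 6.)
Laplacian eigenvalues: [0.0, 1.0, 1.0, 1.0, 1.0, 6.0]. Algebraic connectivity (smallest non-zero eigenvalue) = 1.0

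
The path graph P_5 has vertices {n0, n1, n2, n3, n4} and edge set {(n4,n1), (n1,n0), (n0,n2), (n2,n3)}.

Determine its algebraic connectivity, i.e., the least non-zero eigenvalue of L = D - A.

The path graph P_n has Laplacian eigenvalues λ_k = 2 − 2cos(kπ/n), k = 0, 1, …, n−1. Here n = 5:
k=0: 2 − 2cos(0) = 0.0; k=1: 2 − 2cos(π/5) = 0.382; k=2: 2 − 2cos(2π/5) = 1.382; k=3: 2 − 2cos(3π/5) = 2.618; k=4: 2 − 2cos(4π/5) = 3.618.
Laplacian eigenvalues: [0.0, 0.382, 1.382, 2.618, 3.618]. Algebraic connectivity (smallest non-zero eigenvalue) = 0.382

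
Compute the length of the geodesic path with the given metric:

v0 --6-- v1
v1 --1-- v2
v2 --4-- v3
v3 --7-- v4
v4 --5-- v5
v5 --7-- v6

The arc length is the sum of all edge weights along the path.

Arc length = 6 + 1 + 4 + 7 + 5 + 7 = 30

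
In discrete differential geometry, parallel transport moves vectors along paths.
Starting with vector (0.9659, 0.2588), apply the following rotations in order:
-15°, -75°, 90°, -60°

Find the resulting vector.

Total rotation: (-15°) + (-75°) + 90° + (-60°) = -60°. Final vector: (0.7071, -0.7071)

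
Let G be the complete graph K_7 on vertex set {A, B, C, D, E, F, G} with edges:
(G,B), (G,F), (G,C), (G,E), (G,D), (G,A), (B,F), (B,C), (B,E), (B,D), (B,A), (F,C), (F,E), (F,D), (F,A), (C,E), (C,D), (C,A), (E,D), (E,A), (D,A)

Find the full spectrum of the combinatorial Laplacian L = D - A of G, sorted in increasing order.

For the complete graph K_n, L = nI − J (J = all-ones matrix). J has eigenvalues n (once, eigenvector 𝟙) and 0 (multiplicity n−1), so L has eigenvalues 0 (once) and n (multiplicity n−1). Here n = 7: eigenvalue 0 once and 7 with multiplicity 6.
Laplacian eigenvalues (increasing order): [0.0, 7.0, 7.0, 7.0, 7.0, 7.0, 7.0]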